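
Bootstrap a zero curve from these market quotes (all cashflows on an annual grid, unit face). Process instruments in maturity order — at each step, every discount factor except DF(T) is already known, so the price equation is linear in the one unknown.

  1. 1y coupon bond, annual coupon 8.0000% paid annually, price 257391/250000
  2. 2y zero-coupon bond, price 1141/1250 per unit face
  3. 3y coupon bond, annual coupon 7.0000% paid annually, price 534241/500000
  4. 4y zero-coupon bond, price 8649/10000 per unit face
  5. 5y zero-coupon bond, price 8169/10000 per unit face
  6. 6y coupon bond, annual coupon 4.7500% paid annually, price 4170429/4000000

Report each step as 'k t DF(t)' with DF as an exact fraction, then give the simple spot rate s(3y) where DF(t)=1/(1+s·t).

1 1 9533/10000
2 2 1141/1250
3 3 1753/2000
4 4 8649/10000
5 5 8169/10000
6 6 7947/10000
s(3y) = (1/(1753/2000) − 1)/(3) = 247/5259 ≈ 4.6967%

step 1 [1y] bond c/1=2/25: DF=(257391/250000 − 2/25·(0))/(1+2/25) = 9533/10000 ≈ 0.953300
step 2 [2y] zero: DF = P = 1141/1250 ≈ 0.912800
step 3 [3y] bond c/1=7/100: DF=(534241/500000 − 7/100·(0.953300+0.912800))/(1+7/100) = 1753/2000 ≈ 0.876500
step 4 [4y] zero: DF = P = 8649/10000 ≈ 0.864900
step 5 [5y] zero: DF = P = 8169/10000 ≈ 0.816900
step 6 [6y] bond c/1=19/400: DF=(4170429/4000000 − 19/400·(0.953300+0.912800+0.876500+0.864900+0.816900))/(1+19/400) = 7947/10000 ≈ 0.794700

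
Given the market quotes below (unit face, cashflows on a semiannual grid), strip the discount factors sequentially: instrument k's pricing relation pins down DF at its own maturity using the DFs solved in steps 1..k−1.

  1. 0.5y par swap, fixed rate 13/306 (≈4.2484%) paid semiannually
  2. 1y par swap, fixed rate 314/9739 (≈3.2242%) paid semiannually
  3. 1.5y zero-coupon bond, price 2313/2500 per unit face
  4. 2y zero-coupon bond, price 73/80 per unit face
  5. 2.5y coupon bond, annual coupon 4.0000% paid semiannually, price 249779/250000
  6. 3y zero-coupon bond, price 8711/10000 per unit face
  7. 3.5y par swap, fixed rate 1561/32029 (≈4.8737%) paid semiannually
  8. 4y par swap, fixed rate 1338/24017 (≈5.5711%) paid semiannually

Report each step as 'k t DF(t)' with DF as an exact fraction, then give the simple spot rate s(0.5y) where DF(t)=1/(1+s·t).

step 1 [0.5y] swap r/2=13/612: DF=(1 − 13/612·(0))/(1+13/612) = 612/625 ≈ 0.979200
step 2 [1y] swap r/2=157/9739: DF=(1 − 157/9739·(0.979200))/(1+157/9739) = 4843/5000 ≈ 0.968600
step 3 [1.5y] zero: DF = P = 2313/2500 ≈ 0.925200
step 4 [2y] zero: DF = P = 73/80 ≈ 0.912500
step 5 [2.5y] bond c/2=1/50: DF=(249779/250000 − 1/50·(0.979200+0.968600+0.925200+0.912500))/(1+1/50) = 9053/10000 ≈ 0.905300
step 6 [3y] zero: DF = P = 8711/10000 ≈ 0.871100
step 7 [3.5y] swap r/2=1561/64058: DF=(1 − 1561/64058·(0.979200+0.968600+0.925200+0.912500+0.905300+0.871100))/(1+1561/64058) = 8439/10000 ≈ 0.843900
step 8 [4y] swap r/2=669/24017: DF=(1 − 669/24017·(0.979200+0.968600+0.925200+0.912500+0.905300+0.871100+0.843900))/(1+669/24017) = 7993/10000 ≈ 0.799300

1 1/2 612/625
2 1 4843/5000
3 3/2 2313/2500
4 2 73/80
5 5/2 9053/10000
6 3 8711/10000
7 7/2 8439/10000
8 4 7993/10000
s(0.5y) = (1/(612/625) − 1)/(1/2) = 13/306 ≈ 4.2484%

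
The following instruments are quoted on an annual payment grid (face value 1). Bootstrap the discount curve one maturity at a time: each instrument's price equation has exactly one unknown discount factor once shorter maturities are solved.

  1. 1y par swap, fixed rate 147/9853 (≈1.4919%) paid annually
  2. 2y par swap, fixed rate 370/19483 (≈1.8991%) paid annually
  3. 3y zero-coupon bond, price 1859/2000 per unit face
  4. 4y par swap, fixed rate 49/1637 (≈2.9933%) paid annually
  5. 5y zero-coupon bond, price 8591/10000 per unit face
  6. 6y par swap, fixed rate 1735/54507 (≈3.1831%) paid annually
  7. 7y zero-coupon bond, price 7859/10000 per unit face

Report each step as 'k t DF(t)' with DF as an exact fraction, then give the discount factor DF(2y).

step 1 [1y] swap r/1=147/9853: DF=(1 − 147/9853·(0))/(1+147/9853) = 9853/10000 ≈ 0.985300
step 2 [2y] swap r/1=370/19483: DF=(1 − 370/19483·(0.985300))/(1+370/19483) = 963/1000 ≈ 0.963000
step 3 [3y] zero: DF = P = 1859/2000 ≈ 0.929500
step 4 [4y] swap r/1=49/1637: DF=(1 − 49/1637·(0.985300+0.963000+0.929500))/(1+49/1637) = 8873/10000 ≈ 0.887300
step 5 [5y] zero: DF = P = 8591/10000 ≈ 0.859100
step 6 [6y] swap r/1=1735/54507: DF=(1 − 1735/54507·(0.985300+0.963000+0.929500+0.887300+0.859100))/(1+1735/54507) = 1653/2000 ≈ 0.826500
step 7 [7y] zero: DF = P = 7859/10000 ≈ 0.785900

1 1 9853/10000
2 2 963/1000
3 3 1859/2000
4 4 8873/10000
5 5 8591/10000
6 6 1653/2000
7 7 7859/10000
DF(2y) = 963/1000 ≈ 0.963000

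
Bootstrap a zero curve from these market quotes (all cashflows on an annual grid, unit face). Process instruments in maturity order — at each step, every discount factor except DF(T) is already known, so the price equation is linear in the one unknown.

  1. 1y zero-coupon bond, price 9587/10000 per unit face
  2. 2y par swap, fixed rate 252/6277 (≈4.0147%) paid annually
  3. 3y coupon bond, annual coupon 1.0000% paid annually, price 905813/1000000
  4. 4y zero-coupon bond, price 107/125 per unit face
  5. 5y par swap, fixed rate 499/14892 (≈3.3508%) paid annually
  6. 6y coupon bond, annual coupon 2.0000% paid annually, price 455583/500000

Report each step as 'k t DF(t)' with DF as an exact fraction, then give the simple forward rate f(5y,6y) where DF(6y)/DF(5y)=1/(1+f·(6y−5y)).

1 1 9587/10000
2 2 2311/2500
3 3 4391/5000
4 4 107/125
5 5 8503/10000
6 6 8057/10000
f(5y,6y) = ((8503/10000)/(8057/10000) − 1)/(1) = 446/8057 ≈ 5.5356%

step 1 [1y] zero: DF = P = 9587/10000 ≈ 0.958700
step 2 [2y] swap r/1=252/6277: DF=(1 − 252/6277·(0.958700))/(1+252/6277) = 2311/2500 ≈ 0.924400
step 3 [3y] bond c/1=1/100: DF=(905813/1000000 − 1/100·(0.958700+0.924400))/(1+1/100) = 4391/5000 ≈ 0.878200
step 4 [4y] zero: DF = P = 107/125 ≈ 0.856000
step 5 [5y] swap r/1=499/14892: DF=(1 − 499/14892·(0.958700+0.924400+0.878200+0.856000))/(1+499/14892) = 8503/10000 ≈ 0.850300
step 6 [6y] bond c/1=1/50: DF=(455583/500000 − 1/50·(0.958700+0.924400+0.878200+0.856000+0.850300))/(1+1/50) = 8057/10000 ≈ 0.805700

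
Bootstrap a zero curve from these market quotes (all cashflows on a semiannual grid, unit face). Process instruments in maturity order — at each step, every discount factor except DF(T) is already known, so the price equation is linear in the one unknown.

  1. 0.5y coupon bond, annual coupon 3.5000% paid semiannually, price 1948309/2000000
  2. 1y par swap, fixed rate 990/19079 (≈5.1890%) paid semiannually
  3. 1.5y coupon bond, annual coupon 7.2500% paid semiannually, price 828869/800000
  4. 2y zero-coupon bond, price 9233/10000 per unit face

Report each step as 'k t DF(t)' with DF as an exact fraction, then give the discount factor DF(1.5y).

step 1 [0.5y] bond c/2=7/400: DF=(1948309/2000000 − 7/400·(0))/(1+7/400) = 4787/5000 ≈ 0.957400
step 2 [1y] swap r/2=495/19079: DF=(1 − 495/19079·(0.957400))/(1+495/19079) = 1901/2000 ≈ 0.950500
step 3 [1.5y] bond c/2=29/800: DF=(828869/800000 − 29/800·(0.957400+0.950500))/(1+29/800) = 9331/10000 ≈ 0.933100
step 4 [2y] zero: DF = P = 9233/10000 ≈ 0.923300

1 1/2 4787/5000
2 1 1901/2000
3 3/2 9331/10000
4 2 9233/10000
DF(1.5y) = 9331/10000 ≈ 0.933100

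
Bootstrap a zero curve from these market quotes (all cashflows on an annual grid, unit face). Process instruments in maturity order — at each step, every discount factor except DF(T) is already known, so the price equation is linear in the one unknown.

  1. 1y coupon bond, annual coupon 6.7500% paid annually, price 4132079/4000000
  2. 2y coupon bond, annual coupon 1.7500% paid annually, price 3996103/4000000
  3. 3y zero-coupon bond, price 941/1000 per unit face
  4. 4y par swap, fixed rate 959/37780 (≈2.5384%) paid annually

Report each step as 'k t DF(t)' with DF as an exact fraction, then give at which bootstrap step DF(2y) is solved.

step 1 [1y] bond c/1=27/400: DF=(4132079/4000000 − 27/400·(0))/(1+27/400) = 9677/10000 ≈ 0.967700
step 2 [2y] bond c/1=7/400: DF=(3996103/4000000 − 7/400·(0.967700))/(1+7/400) = 2413/2500 ≈ 0.965200
step 3 [3y] zero: DF = P = 941/1000 ≈ 0.941000
step 4 [4y] swap r/1=959/37780: DF=(1 − 959/37780·(0.967700+0.965200+0.941000))/(1+959/37780) = 9041/10000 ≈ 0.904100

1 1 9677/10000
2 2 2413/2500
3 3 941/1000
4 4 9041/10000
DF(2y) is solved at step 2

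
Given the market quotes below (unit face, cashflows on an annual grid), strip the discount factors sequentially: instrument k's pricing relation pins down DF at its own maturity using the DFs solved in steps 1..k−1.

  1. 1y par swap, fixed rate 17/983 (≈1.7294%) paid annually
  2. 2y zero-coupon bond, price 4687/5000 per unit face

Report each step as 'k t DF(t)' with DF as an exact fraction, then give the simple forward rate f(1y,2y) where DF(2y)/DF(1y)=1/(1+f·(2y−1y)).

step 1 [1y] swap r/1=17/983: DF=(1 − 17/983·(0))/(1+17/983) = 983/1000 ≈ 0.983000
step 2 [2y] zero: DF = P = 4687/5000 ≈ 0.937400

1 1 983/1000
2 2 4687/5000
f(1y,2y) = ((983/1000)/(4687/5000) − 1)/(1) = 228/4687 ≈ 4.8645%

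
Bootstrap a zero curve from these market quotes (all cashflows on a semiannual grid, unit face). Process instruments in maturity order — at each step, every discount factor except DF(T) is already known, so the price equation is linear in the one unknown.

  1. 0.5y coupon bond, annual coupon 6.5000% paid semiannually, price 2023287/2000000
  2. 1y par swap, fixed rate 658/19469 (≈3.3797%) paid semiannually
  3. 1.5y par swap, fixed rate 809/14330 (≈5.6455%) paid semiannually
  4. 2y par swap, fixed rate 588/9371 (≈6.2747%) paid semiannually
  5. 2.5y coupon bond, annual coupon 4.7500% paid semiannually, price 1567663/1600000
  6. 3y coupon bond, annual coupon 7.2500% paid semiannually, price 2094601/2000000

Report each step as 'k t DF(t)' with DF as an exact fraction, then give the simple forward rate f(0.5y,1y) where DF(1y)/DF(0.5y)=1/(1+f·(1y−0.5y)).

1 1/2 4899/5000
2 1 9671/10000
3 3/2 9191/10000
4 2 1103/1250
5 5/2 8701/10000
6 3 8491/10000
f(0.5y,1y) = ((4899/5000)/(9671/10000) − 1)/(1/2) = 254/9671 ≈ 2.6264%

step 1 [0.5y] bond c/2=13/400: DF=(2023287/2000000 − 13/400·(0))/(1+13/400) = 4899/5000 ≈ 0.979800
step 2 [1y] swap r/2=329/19469: DF=(1 − 329/19469·(0.979800))/(1+329/19469) = 9671/10000 ≈ 0.967100
step 3 [1.5y] swap r/2=809/28660: DF=(1 − 809/28660·(0.979800+0.967100))/(1+809/28660) = 9191/10000 ≈ 0.919100
step 4 [2y] swap r/2=294/9371: DF=(1 − 294/9371·(0.979800+0.967100+0.919100))/(1+294/9371) = 1103/1250 ≈ 0.882400
step 5 [2.5y] bond c/2=19/800: DF=(1567663/1600000 − 19/800·(0.979800+0.967100+0.919100+0.882400))/(1+19/800) = 8701/10000 ≈ 0.870100
step 6 [3y] bond c/2=29/800: DF=(2094601/2000000 − 29/800·(0.979800+0.967100+0.919100+0.882400+0.870100))/(1+29/800) = 8491/10000 ≈ 0.849100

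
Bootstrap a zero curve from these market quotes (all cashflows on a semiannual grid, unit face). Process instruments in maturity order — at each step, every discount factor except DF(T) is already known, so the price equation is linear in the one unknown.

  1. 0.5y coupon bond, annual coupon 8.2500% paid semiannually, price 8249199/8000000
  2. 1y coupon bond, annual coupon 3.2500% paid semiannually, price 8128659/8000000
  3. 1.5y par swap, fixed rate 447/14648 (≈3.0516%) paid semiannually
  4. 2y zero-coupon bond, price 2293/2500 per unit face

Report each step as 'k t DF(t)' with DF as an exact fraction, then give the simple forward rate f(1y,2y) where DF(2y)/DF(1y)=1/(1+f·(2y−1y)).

step 1 [0.5y] bond c/2=33/800: DF=(8249199/8000000 − 33/800·(0))/(1+33/800) = 9903/10000 ≈ 0.990300
step 2 [1y] bond c/2=13/800: DF=(8128659/8000000 − 13/800·(0.990300))/(1+13/800) = 123/125 ≈ 0.984000
step 3 [1.5y] swap r/2=447/29296: DF=(1 − 447/29296·(0.990300+0.984000))/(1+447/29296) = 9553/10000 ≈ 0.955300
step 4 [2y] zero: DF = P = 2293/2500 ≈ 0.917200

1 1/2 9903/10000
2 1 123/125
3 3/2 9553/10000
4 2 2293/2500
f(1y,2y) = ((123/125)/(2293/2500) − 1)/(1) = 167/2293 ≈ 7.2830%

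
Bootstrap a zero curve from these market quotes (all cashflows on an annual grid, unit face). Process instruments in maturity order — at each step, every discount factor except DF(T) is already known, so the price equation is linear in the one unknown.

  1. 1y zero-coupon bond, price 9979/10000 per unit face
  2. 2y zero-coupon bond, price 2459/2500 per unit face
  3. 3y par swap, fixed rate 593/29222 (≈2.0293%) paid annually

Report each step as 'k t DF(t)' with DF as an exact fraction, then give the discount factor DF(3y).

step 1 [1y] zero: DF = P = 9979/10000 ≈ 0.997900
step 2 [2y] zero: DF = P = 2459/2500 ≈ 0.983600
step 3 [3y] swap r/1=593/29222: DF=(1 − 593/29222·(0.997900+0.983600))/(1+593/29222) = 9407/10000 ≈ 0.940700

1 1 9979/10000
2 2 2459/2500
3 3 9407/10000
DF(3y) = 9407/10000 ≈ 0.940700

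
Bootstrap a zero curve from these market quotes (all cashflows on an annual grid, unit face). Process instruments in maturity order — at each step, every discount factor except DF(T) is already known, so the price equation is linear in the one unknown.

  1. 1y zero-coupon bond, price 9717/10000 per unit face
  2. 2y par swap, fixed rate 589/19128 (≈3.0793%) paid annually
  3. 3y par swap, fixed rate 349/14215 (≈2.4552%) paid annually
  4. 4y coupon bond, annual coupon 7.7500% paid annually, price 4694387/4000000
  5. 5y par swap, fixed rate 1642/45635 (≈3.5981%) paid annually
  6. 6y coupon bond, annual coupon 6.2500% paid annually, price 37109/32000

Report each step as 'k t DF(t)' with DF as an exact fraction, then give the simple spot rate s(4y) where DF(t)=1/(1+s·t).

1 1 9717/10000
2 2 9411/10000
3 3 4651/5000
4 4 8847/10000
5 5 4179/5000
6 6 823/1000
s(4y) = (1/(8847/10000) − 1)/(4) = 1153/35388 ≈ 3.2582%

step 1 [1y] zero: DF = P = 9717/10000 ≈ 0.971700
step 2 [2y] swap r/1=589/19128: DF=(1 − 589/19128·(0.971700))/(1+589/19128) = 9411/10000 ≈ 0.941100
step 3 [3y] swap r/1=349/14215: DF=(1 − 349/14215·(0.971700+0.941100))/(1+349/14215) = 4651/5000 ≈ 0.930200
step 4 [4y] bond c/1=31/400: DF=(4694387/4000000 − 31/400·(0.971700+0.941100+0.930200))/(1+31/400) = 8847/10000 ≈ 0.884700
step 5 [5y] swap r/1=1642/45635: DF=(1 − 1642/45635·(0.971700+0.941100+0.930200+0.884700))/(1+1642/45635) = 4179/5000 ≈ 0.835800
step 6 [6y] bond c/1=1/16: DF=(37109/32000 − 1/16·(0.971700+0.941100+0.930200+0.884700+0.835800))/(1+1/16) = 823/1000 ≈ 0.823000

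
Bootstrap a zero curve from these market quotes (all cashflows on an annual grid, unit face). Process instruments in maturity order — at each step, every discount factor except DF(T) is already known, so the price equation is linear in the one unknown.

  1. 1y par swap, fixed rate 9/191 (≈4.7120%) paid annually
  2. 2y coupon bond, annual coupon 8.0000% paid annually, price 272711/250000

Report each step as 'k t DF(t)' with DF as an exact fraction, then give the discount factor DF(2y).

step 1 [1y] swap r/1=9/191: DF=(1 − 9/191·(0))/(1+9/191) = 191/200 ≈ 0.955000
step 2 [2y] bond c/1=2/25: DF=(272711/250000 − 2/25·(0.955000))/(1+2/25) = 9393/10000 ≈ 0.939300

1 1 191/200
2 2 9393/10000
DF(2y) = 9393/10000 ≈ 0.939300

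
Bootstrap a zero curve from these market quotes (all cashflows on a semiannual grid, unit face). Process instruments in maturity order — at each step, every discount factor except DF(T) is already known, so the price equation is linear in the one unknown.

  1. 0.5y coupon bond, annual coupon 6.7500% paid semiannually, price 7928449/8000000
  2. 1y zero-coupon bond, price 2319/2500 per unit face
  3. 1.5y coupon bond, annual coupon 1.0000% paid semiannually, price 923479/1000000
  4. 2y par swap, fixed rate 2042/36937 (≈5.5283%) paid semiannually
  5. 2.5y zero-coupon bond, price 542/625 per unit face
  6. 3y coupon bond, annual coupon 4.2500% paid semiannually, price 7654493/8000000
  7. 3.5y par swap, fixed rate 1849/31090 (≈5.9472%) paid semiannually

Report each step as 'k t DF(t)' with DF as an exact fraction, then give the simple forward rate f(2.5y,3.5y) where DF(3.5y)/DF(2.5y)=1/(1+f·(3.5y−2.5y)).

1 1/2 9587/10000
2 1 2319/2500
3 3/2 1819/2000
4 2 8979/10000
5 5/2 542/625
6 3 421/500
7 7/2 8151/10000
f(2.5y,3.5y) = ((542/625)/(8151/10000) − 1)/(1) = 521/8151 ≈ 6.3919%

step 1 [0.5y] bond c/2=27/800: DF=(7928449/8000000 − 27/800·(0))/(1+27/800) = 9587/10000 ≈ 0.958700
step 2 [1y] zero: DF = P = 2319/2500 ≈ 0.927600
step 3 [1.5y] bond c/2=1/200: DF=(923479/1000000 − 1/200·(0.958700+0.927600))/(1+1/200) = 1819/2000 ≈ 0.909500
step 4 [2y] swap r/2=1021/36937: DF=(1 − 1021/36937·(0.958700+0.927600+0.909500))/(1+1021/36937) = 8979/10000 ≈ 0.897900
step 5 [2.5y] zero: DF = P = 542/625 ≈ 0.867200
step 6 [3y] bond c/2=17/800: DF=(7654493/8000000 − 17/800·(0.958700+0.927600+0.909500+0.897900+0.867200))/(1+17/800) = 421/500 ≈ 0.842000
step 7 [3.5y] swap r/2=1849/62180: DF=(1 − 1849/62180·(0.958700+0.927600+0.909500+0.897900+0.867200+0.842000))/(1+1849/62180) = 8151/10000 ≈ 0.815100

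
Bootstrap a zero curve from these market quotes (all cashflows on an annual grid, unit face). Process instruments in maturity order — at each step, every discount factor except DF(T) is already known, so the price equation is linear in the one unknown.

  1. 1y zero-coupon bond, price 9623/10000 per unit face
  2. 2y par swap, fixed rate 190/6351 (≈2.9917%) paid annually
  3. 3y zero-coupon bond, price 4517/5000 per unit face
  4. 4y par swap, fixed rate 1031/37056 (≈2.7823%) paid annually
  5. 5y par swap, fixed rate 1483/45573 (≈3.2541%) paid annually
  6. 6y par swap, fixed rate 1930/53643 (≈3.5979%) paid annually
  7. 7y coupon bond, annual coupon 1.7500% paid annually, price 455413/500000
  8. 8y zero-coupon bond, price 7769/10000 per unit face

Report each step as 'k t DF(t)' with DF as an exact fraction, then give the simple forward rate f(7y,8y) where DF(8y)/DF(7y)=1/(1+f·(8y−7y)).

step 1 [1y] zero: DF = P = 9623/10000 ≈ 0.962300
step 2 [2y] swap r/1=190/6351: DF=(1 − 190/6351·(0.962300))/(1+190/6351) = 943/1000 ≈ 0.943000
step 3 [3y] zero: DF = P = 4517/5000 ≈ 0.903400
step 4 [4y] swap r/1=1031/37056: DF=(1 − 1031/37056·(0.962300+0.943000+0.903400))/(1+1031/37056) = 8969/10000 ≈ 0.896900
step 5 [5y] swap r/1=1483/45573: DF=(1 − 1483/45573·(0.962300+0.943000+0.903400+0.896900))/(1+1483/45573) = 8517/10000 ≈ 0.851700
step 6 [6y] swap r/1=1930/53643: DF=(1 − 1930/53643·(0.962300+0.943000+0.903400+0.896900+0.851700))/(1+1930/53643) = 807/1000 ≈ 0.807000
step 7 [7y] bond c/1=7/400: DF=(455413/500000 − 7/400·(0.962300+0.943000+0.903400+0.896900+0.851700+0.807000))/(1+7/400) = 8029/10000 ≈ 0.802900
step 8 [8y] zero: DF = P = 7769/10000 ≈ 0.776900

1 1 9623/10000
2 2 943/1000
3 3 4517/5000
4 4 8969/10000
5 5 8517/10000
6 6 807/1000
7 7 8029/10000
8 8 7769/10000
f(7y,8y) = ((8029/10000)/(7769/10000) − 1)/(1) = 260/7769 ≈ 3.3466%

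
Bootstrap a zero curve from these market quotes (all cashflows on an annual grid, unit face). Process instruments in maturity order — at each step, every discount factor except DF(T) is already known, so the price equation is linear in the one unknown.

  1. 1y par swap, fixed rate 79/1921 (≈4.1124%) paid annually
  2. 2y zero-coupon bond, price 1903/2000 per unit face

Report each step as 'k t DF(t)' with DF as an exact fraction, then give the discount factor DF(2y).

step 1 [1y] swap r/1=79/1921: DF=(1 − 79/1921·(0))/(1+79/1921) = 1921/2000 ≈ 0.960500
step 2 [2y] zero: DF = P = 1903/2000 ≈ 0.951500

1 1 1921/2000
2 2 1903/2000
DF(2y) = 1903/2000 ≈ 0.951500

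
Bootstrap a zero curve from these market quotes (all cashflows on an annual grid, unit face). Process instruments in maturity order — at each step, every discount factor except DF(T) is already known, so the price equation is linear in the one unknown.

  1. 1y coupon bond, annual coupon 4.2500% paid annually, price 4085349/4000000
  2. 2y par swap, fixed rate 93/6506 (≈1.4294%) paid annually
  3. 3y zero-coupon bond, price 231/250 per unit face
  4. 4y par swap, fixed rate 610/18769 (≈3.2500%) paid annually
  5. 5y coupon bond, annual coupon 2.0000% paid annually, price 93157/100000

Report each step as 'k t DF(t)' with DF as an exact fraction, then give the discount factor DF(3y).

step 1 [1y] bond c/1=17/400: DF=(4085349/4000000 − 17/400·(0))/(1+17/400) = 9797/10000 ≈ 0.979700
step 2 [2y] swap r/1=93/6506: DF=(1 − 93/6506·(0.979700))/(1+93/6506) = 9721/10000 ≈ 0.972100
step 3 [3y] zero: DF = P = 231/250 ≈ 0.924000
step 4 [4y] swap r/1=610/18769: DF=(1 − 610/18769·(0.979700+0.972100+0.924000))/(1+610/18769) = 439/500 ≈ 0.878000
step 5 [5y] bond c/1=1/50: DF=(93157/100000 − 1/50·(0.979700+0.972100+0.924000+0.878000))/(1+1/50) = 8397/10000 ≈ 0.839700

1 1 9797/10000
2 2 9721/10000
3 3 231/250
4 4 439/500
5 5 8397/10000
DF(3y) = 231/250 ≈ 0.924000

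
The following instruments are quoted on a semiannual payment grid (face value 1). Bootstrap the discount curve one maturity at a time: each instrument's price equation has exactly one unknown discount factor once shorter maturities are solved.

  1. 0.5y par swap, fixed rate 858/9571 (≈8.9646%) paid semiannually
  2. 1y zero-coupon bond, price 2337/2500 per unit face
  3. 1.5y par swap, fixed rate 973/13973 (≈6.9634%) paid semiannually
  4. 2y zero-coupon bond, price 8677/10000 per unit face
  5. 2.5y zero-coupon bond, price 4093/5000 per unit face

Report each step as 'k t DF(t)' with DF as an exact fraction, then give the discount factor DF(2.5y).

1 1/2 9571/10000
2 1 2337/2500
3 3/2 9027/10000
4 2 8677/10000
5 5/2 4093/5000
DF(2.5y) = 4093/5000 ≈ 0.818600

step 1 [0.5y] swap r/2=429/9571: DF=(1 − 429/9571·(0))/(1+429/9571) = 9571/10000 ≈ 0.957100
step 2 [1y] zero: DF = P = 2337/2500 ≈ 0.934800
step 3 [1.5y] swap r/2=973/27946: DF=(1 − 973/27946·(0.957100+0.934800))/(1+973/27946) = 9027/10000 ≈ 0.902700
step 4 [2y] zero: DF = P = 8677/10000 ≈ 0.867700
step 5 [2.5y] zero: DF = P = 4093/5000 ≈ 0.818600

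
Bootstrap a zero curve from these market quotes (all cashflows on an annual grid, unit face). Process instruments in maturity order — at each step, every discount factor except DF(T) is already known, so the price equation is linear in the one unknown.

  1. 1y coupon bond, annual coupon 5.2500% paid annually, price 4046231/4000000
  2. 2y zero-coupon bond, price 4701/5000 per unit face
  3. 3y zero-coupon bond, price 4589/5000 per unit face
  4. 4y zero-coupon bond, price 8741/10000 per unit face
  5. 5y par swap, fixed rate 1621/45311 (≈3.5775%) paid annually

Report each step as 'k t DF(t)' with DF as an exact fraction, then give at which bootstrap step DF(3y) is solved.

1 1 9611/10000
2 2 4701/5000
3 3 4589/5000
4 4 8741/10000
5 5 8379/10000
DF(3y) is solved at step 3

step 1 [1y] bond c/1=21/400: DF=(4046231/4000000 − 21/400·(0))/(1+21/400) = 9611/10000 ≈ 0.961100
step 2 [2y] zero: DF = P = 4701/5000 ≈ 0.940200
step 3 [3y] zero: DF = P = 4589/5000 ≈ 0.917800
step 4 [4y] zero: DF = P = 8741/10000 ≈ 0.874100
step 5 [5y] swap r/1=1621/45311: DF=(1 − 1621/45311·(0.961100+0.940200+0.917800+0.874100))/(1+1621/45311) = 8379/10000 ≈ 0.837900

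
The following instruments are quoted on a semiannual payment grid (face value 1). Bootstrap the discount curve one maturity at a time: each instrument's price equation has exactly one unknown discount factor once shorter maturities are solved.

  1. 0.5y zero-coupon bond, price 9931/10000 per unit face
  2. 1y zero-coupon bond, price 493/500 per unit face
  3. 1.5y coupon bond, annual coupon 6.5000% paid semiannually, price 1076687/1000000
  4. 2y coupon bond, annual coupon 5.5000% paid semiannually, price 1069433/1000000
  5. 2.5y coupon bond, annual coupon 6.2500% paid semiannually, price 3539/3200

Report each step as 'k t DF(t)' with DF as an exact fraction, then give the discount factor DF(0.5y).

1 1/2 9931/10000
2 1 493/500
3 3/2 1961/2000
4 2 601/625
5 5/2 596/625
DF(0.5y) = 9931/10000 ≈ 0.993100

step 1 [0.5y] zero: DF = P = 9931/10000 ≈ 0.993100
step 2 [1y] zero: DF = P = 493/500 ≈ 0.986000
step 3 [1.5y] bond c/2=13/400: DF=(1076687/1000000 − 13/400·(0.993100+0.986000))/(1+13/400) = 1961/2000 ≈ 0.980500
step 4 [2y] bond c/2=11/400: DF=(1069433/1000000 − 11/400·(0.993100+0.986000+0.980500))/(1+11/400) = 601/625 ≈ 0.961600
step 5 [2.5y] bond c/2=1/32: DF=(3539/3200 − 1/32·(0.993100+0.986000+0.980500+0.961600))/(1+1/32) = 596/625 ≈ 0.953600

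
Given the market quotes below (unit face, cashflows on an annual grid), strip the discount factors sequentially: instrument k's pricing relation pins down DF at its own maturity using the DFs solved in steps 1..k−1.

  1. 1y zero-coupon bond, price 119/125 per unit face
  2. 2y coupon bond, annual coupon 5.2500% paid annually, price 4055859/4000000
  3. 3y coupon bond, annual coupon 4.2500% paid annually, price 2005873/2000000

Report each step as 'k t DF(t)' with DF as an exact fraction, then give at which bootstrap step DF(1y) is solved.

step 1 [1y] zero: DF = P = 119/125 ≈ 0.952000
step 2 [2y] bond c/1=21/400: DF=(4055859/4000000 − 21/400·(0.952000))/(1+21/400) = 9159/10000 ≈ 0.915900
step 3 [3y] bond c/1=17/400: DF=(2005873/2000000 − 17/400·(0.952000+0.915900))/(1+17/400) = 8859/10000 ≈ 0.885900

1 1 119/125
2 2 9159/10000
3 3 8859/10000
DF(1y) is solved at step 1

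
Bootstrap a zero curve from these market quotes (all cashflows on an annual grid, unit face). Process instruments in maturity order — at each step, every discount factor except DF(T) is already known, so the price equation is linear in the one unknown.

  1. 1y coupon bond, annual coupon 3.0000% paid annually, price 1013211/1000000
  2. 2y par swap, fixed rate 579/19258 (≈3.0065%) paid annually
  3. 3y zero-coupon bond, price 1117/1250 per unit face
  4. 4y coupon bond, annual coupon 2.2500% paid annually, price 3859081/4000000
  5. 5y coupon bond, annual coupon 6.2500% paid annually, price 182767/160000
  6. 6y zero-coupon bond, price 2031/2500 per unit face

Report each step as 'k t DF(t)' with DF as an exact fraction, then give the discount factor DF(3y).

1 1 9837/10000
2 2 9421/10000
3 3 1117/1250
4 4 1763/2000
5 5 4287/5000
6 6 2031/2500
DF(3y) = 1117/1250 ≈ 0.893600

step 1 [1y] bond c/1=3/100: DF=(1013211/1000000 − 3/100·(0))/(1+3/100) = 9837/10000 ≈ 0.983700
step 2 [2y] swap r/1=579/19258: DF=(1 − 579/19258·(0.983700))/(1+579/19258) = 9421/10000 ≈ 0.942100
step 3 [3y] zero: DF = P = 1117/1250 ≈ 0.893600
step 4 [4y] bond c/1=9/400: DF=(3859081/4000000 − 9/400·(0.983700+0.942100+0.893600))/(1+9/400) = 1763/2000 ≈ 0.881500
step 5 [5y] bond c/1=1/16: DF=(182767/160000 − 1/16·(0.983700+0.942100+0.893600+0.881500))/(1+1/16) = 4287/5000 ≈ 0.857400
step 6 [6y] zero: DF = P = 2031/2500 ≈ 0.812400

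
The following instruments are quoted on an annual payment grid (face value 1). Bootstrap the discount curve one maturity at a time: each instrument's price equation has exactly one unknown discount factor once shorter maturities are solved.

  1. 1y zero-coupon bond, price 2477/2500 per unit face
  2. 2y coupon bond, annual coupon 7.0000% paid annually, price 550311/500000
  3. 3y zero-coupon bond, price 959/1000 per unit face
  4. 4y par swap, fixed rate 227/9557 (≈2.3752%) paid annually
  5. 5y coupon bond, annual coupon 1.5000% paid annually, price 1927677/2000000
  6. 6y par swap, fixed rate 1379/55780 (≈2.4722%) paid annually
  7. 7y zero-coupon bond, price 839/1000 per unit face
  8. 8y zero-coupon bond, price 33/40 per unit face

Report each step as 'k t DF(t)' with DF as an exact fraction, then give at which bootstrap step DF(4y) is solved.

1 1 2477/2500
2 2 4819/5000
3 3 959/1000
4 4 2273/2500
5 5 8931/10000
6 6 8621/10000
7 7 839/1000
8 8 33/40
DF(4y) is solved at step 4

step 1 [1y] zero: DF = P = 2477/2500 ≈ 0.990800
step 2 [2y] bond c/1=7/100: DF=(550311/500000 − 7/100·(0.990800))/(1+7/100) = 4819/5000 ≈ 0.963800
step 3 [3y] zero: DF = P = 959/1000 ≈ 0.959000
step 4 [4y] swap r/1=227/9557: DF=(1 − 227/9557·(0.990800+0.963800+0.959000))/(1+227/9557) = 2273/2500 ≈ 0.909200
step 5 [5y] bond c/1=3/200: DF=(1927677/2000000 − 3/200·(0.990800+0.963800+0.959000+0.909200))/(1+3/200) = 8931/10000 ≈ 0.893100
step 6 [6y] swap r/1=1379/55780: DF=(1 − 1379/55780·(0.990800+0.963800+0.959000+0.909200+0.893100))/(1+1379/55780) = 8621/10000 ≈ 0.862100
step 7 [7y] zero: DF = P = 839/1000 ≈ 0.839000
step 8 [8y] zero: DF = P = 33/40 ≈ 0.825000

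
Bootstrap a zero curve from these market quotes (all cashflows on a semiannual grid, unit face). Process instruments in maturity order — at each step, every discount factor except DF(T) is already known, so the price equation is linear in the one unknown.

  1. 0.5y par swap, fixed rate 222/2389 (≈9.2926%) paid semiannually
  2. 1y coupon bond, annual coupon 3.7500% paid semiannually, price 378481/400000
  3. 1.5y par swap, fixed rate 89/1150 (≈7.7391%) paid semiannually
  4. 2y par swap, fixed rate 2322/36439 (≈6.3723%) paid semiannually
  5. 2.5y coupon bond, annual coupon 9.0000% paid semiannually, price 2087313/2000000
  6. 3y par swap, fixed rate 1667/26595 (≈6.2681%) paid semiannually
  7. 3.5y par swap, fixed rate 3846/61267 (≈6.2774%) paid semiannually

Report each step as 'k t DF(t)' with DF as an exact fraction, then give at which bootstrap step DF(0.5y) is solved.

step 1 [0.5y] swap r/2=111/2389: DF=(1 − 111/2389·(0))/(1+111/2389) = 2389/2500 ≈ 0.955600
step 2 [1y] bond c/2=3/160: DF=(378481/400000 − 3/160·(0.955600))/(1+3/160) = 1139/1250 ≈ 0.911200
step 3 [1.5y] swap r/2=89/2300: DF=(1 − 89/2300·(0.955600+0.911200))/(1+89/2300) = 2233/2500 ≈ 0.893200
step 4 [2y] swap r/2=1161/36439: DF=(1 − 1161/36439·(0.955600+0.911200+0.893200))/(1+1161/36439) = 8839/10000 ≈ 0.883900
step 5 [2.5y] bond c/2=9/200: DF=(2087313/2000000 − 9/200·(0.955600+0.911200+0.893200+0.883900))/(1+9/200) = 4209/5000 ≈ 0.841800
step 6 [3y] swap r/2=1667/53190: DF=(1 − 1667/53190·(0.955600+0.911200+0.893200+0.883900+0.841800))/(1+1667/53190) = 8333/10000 ≈ 0.833300
step 7 [3.5y] swap r/2=1923/61267: DF=(1 − 1923/61267·(0.955600+0.911200+0.893200+0.883900+0.841800+0.833300))/(1+1923/61267) = 8077/10000 ≈ 0.807700

1 1/2 2389/2500
2 1 1139/1250
3 3/2 2233/2500
4 2 8839/10000
5 5/2 4209/5000
6 3 8333/10000
7 7/2 8077/10000
DF(0.5y) is solved at step 1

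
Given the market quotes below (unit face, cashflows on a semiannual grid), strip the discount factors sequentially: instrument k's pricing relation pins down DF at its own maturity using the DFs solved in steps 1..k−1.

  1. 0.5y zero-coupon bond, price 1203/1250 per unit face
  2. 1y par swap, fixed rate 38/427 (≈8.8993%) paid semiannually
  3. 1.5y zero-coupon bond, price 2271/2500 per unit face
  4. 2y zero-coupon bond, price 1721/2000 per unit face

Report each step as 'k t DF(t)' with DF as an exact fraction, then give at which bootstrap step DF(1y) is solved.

1 1/2 1203/1250
2 1 2291/2500
3 3/2 2271/2500
4 2 1721/2000
DF(1y) is solved at step 2

step 1 [0.5y] zero: DF = P = 1203/1250 ≈ 0.962400
step 2 [1y] swap r/2=19/427: DF=(1 − 19/427·(0.962400))/(1+19/427) = 2291/2500 ≈ 0.916400
step 3 [1.5y] zero: DF = P = 2271/2500 ≈ 0.908400
step 4 [2y] zero: DF = P = 1721/2000 ≈ 0.860500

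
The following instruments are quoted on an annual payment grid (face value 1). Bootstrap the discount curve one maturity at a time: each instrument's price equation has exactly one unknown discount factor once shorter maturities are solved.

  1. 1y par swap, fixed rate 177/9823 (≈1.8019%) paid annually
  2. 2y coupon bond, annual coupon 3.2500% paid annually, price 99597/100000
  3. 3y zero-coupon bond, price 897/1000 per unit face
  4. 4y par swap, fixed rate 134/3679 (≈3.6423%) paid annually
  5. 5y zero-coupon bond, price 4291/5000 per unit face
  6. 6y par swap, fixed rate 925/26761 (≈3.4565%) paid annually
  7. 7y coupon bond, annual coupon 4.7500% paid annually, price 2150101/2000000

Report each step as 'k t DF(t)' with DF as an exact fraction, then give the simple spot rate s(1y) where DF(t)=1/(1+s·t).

1 1 9823/10000
2 2 9337/10000
3 3 897/1000
4 4 433/500
5 5 4291/5000
6 6 163/200
7 7 1959/2500
s(1y) = (1/(9823/10000) − 1)/(1) = 177/9823 ≈ 1.8019%

step 1 [1y] swap r/1=177/9823: DF=(1 − 177/9823·(0))/(1+177/9823) = 9823/10000 ≈ 0.982300
step 2 [2y] bond c/1=13/400: DF=(99597/100000 − 13/400·(0.982300))/(1+13/400) = 9337/10000 ≈ 0.933700
step 3 [3y] zero: DF = P = 897/1000 ≈ 0.897000
step 4 [4y] swap r/1=134/3679: DF=(1 − 134/3679·(0.982300+0.933700+0.897000))/(1+134/3679) = 433/500 ≈ 0.866000
step 5 [5y] zero: DF = P = 4291/5000 ≈ 0.858200
step 6 [6y] swap r/1=925/26761: DF=(1 − 925/26761·(0.982300+0.933700+0.897000+0.866000+0.858200))/(1+925/26761) = 163/200 ≈ 0.815000
step 7 [7y] bond c/1=19/400: DF=(2150101/2000000 − 19/400·(0.982300+0.933700+0.897000+0.866000+0.858200+0.815000))/(1+19/400) = 1959/2500 ≈ 0.783600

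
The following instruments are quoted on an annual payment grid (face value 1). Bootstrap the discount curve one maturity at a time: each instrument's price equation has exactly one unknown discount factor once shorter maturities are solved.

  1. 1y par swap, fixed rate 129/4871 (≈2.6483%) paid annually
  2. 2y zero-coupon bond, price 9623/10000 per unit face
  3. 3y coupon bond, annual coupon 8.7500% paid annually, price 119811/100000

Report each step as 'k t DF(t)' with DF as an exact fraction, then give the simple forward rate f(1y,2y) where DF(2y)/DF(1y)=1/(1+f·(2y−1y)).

step 1 [1y] swap r/1=129/4871: DF=(1 − 129/4871·(0))/(1+129/4871) = 4871/5000 ≈ 0.974200
step 2 [2y] zero: DF = P = 9623/10000 ≈ 0.962300
step 3 [3y] bond c/1=7/80: DF=(119811/100000 − 7/80·(0.974200+0.962300))/(1+7/80) = 9459/10000 ≈ 0.945900

1 1 4871/5000
2 2 9623/10000
3 3 9459/10000
f(1y,2y) = ((4871/5000)/(9623/10000) − 1)/(1) = 119/9623 ≈ 1.2366%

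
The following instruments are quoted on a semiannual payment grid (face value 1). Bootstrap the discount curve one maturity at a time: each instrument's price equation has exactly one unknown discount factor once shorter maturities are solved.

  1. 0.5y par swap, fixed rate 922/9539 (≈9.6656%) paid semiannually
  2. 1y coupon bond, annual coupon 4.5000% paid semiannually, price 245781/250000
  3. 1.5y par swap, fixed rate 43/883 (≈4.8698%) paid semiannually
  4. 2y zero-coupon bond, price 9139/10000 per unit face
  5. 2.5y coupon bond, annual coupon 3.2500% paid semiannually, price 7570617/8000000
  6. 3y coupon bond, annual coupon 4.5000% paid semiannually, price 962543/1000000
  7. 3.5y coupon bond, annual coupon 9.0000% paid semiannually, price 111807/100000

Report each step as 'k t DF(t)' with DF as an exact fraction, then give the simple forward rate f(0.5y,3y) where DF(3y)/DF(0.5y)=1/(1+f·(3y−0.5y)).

1 1/2 9539/10000
2 1 1881/2000
3 3/2 582/625
4 2 9139/10000
5 5/2 4357/5000
6 3 8399/10000
7 7/2 522/625
f(0.5y,3y) = ((9539/10000)/(8399/10000) − 1)/(5/2) = 456/8399 ≈ 5.4292%

step 1 [0.5y] swap r/2=461/9539: DF=(1 − 461/9539·(0))/(1+461/9539) = 9539/10000 ≈ 0.953900
step 2 [1y] bond c/2=9/400: DF=(245781/250000 − 9/400·(0.953900))/(1+9/400) = 1881/2000 ≈ 0.940500
step 3 [1.5y] swap r/2=43/1766: DF=(1 − 43/1766·(0.953900+0.940500))/(1+43/1766) = 582/625 ≈ 0.931200
step 4 [2y] zero: DF = P = 9139/10000 ≈ 0.913900
step 5 [2.5y] bond c/2=13/800: DF=(7570617/8000000 − 13/800·(0.953900+0.940500+0.931200+0.913900))/(1+13/800) = 4357/5000 ≈ 0.871400
step 6 [3y] bond c/2=9/400: DF=(962543/1000000 − 9/400·(0.953900+0.940500+0.931200+0.913900+0.871400))/(1+9/400) = 8399/10000 ≈ 0.839900
step 7 [3.5y] bond c/2=9/200: DF=(111807/100000 − 9/200·(0.953900+0.940500+0.931200+0.913900+0.871400+0.839900))/(1+9/200) = 522/625 ≈ 0.835200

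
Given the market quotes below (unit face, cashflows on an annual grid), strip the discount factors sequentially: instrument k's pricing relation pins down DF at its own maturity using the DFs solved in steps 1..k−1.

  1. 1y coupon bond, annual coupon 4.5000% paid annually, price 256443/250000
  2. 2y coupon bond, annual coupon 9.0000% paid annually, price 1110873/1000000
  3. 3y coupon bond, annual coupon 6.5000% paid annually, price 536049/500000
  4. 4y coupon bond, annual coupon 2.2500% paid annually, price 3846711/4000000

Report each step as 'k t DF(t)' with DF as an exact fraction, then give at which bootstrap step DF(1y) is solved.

step 1 [1y] bond c/1=9/200: DF=(256443/250000 − 9/200·(0))/(1+9/200) = 1227/1250 ≈ 0.981600
step 2 [2y] bond c/1=9/100: DF=(1110873/1000000 − 9/100·(0.981600))/(1+9/100) = 9381/10000 ≈ 0.938100
step 3 [3y] bond c/1=13/200: DF=(536049/500000 − 13/200·(0.981600+0.938100))/(1+13/200) = 1779/2000 ≈ 0.889500
step 4 [4y] bond c/1=9/400: DF=(3846711/4000000 − 9/400·(0.981600+0.938100+0.889500))/(1+9/400) = 8787/10000 ≈ 0.878700

1 1 1227/1250
2 2 9381/10000
3 3 1779/2000
4 4 8787/10000
DF(1y) is solved at step 1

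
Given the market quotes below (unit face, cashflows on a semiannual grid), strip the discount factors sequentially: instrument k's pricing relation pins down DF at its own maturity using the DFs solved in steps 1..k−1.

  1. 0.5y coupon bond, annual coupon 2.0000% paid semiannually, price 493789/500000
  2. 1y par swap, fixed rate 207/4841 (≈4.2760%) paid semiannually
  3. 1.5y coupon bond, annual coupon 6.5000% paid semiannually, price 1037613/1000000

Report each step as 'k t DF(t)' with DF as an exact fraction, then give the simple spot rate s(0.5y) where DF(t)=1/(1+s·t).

step 1 [0.5y] bond c/2=1/100: DF=(493789/500000 − 1/100·(0))/(1+1/100) = 4889/5000 ≈ 0.977800
step 2 [1y] swap r/2=207/9682: DF=(1 − 207/9682·(0.977800))/(1+207/9682) = 4793/5000 ≈ 0.958600
step 3 [1.5y] bond c/2=13/400: DF=(1037613/1000000 − 13/400·(0.977800+0.958600))/(1+13/400) = 118/125 ≈ 0.944000

1 1/2 4889/5000
2 1 4793/5000
3 3/2 118/125
s(0.5y) = (1/(4889/5000) − 1)/(1/2) = 222/4889 ≈ 4.5408%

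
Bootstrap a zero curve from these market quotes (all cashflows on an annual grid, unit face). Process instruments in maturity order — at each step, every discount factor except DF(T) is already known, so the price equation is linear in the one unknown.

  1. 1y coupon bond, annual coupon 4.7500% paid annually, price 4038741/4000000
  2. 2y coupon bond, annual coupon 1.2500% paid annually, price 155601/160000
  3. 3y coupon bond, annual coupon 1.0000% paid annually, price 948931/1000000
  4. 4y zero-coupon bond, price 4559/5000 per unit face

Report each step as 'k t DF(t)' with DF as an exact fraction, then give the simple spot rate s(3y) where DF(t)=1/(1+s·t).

1 1 9639/10000
2 2 4743/5000
3 3 4603/5000
4 4 4559/5000
s(3y) = (1/(4603/5000) − 1)/(3) = 397/13809 ≈ 2.8749%

step 1 [1y] bond c/1=19/400: DF=(4038741/4000000 − 19/400·(0))/(1+19/400) = 9639/10000 ≈ 0.963900
step 2 [2y] bond c/1=1/80: DF=(155601/160000 − 1/80·(0.963900))/(1+1/80) = 4743/5000 ≈ 0.948600
step 3 [3y] bond c/1=1/100: DF=(948931/1000000 − 1/100·(0.963900+0.948600))/(1+1/100) = 4603/5000 ≈ 0.920600
step 4 [4y] zero: DF = P = 4559/5000 ≈ 0.911800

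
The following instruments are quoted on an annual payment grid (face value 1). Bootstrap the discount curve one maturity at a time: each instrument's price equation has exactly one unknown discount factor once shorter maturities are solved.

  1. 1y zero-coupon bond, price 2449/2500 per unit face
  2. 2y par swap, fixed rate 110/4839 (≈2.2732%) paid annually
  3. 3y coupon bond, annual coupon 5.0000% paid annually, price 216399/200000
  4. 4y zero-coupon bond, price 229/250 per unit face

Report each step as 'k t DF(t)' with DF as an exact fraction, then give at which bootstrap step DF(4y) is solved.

1 1 2449/2500
2 2 239/250
3 3 9383/10000
4 4 229/250
DF(4y) is solved at step 4

step 1 [1y] zero: DF = P = 2449/2500 ≈ 0.979600
step 2 [2y] swap r/1=110/4839: DF=(1 − 110/4839·(0.979600))/(1+110/4839) = 239/250 ≈ 0.956000
step 3 [3y] bond c/1=1/20: DF=(216399/200000 − 1/20·(0.979600+0.956000))/(1+1/20) = 9383/10000 ≈ 0.938300
step 4 [4y] zero: DF = P = 229/250 ≈ 0.916000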